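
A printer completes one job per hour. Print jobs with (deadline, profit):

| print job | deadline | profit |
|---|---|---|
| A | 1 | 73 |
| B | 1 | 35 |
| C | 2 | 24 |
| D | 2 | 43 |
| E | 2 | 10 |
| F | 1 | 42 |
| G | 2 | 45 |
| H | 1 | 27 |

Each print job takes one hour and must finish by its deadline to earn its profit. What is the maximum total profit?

118

Take jobs in profit order; each goes to the latest open slot no later than its deadline.
Profit order: A=73 G=45 D=43 F=42 B=35 H=27 C=24 E=10
Assign: A→slot 1, G→slot 2, D skipped, F skipped, B skipped, H skipped, C skipped, E skipped.
Slots: [1:A] [2:G]
Profit = 73 + 45 = 118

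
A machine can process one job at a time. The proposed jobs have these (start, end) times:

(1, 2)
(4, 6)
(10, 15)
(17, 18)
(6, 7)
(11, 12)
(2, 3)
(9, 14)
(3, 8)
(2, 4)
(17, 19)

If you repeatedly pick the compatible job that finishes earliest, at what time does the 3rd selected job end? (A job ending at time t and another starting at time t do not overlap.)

6

By end time: (1,2), (2,3), (2,4), (4,6), (6,7), (3,8), (11,12), (9,14), (10,15), (17,18), (17,19).
Pick (1,2); next start ≥ 2 → (2,3); next start ≥ 3 → (4,6); next start ≥ 6 → (6,7); next start ≥ 7 → (11,12); next start ≥ 12 → (17,18).
Selected: (1,2) (2,3) (4,6) (6,7) (11,12) (17,18)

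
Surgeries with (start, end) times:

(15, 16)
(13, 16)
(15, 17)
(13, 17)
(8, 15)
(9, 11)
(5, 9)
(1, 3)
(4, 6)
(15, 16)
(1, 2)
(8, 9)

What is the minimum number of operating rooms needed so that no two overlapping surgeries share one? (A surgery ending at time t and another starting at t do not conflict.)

5

The answer is the maximum number of intervals overlapping at any instant.
starts: [1, 1, 4, 5, 8, 8, 9, 13, 13, 15, 15, 15]
ends:   [2, 3, 6, 9, 9, 11, 15, 16, 16, 16, 17, 17]
s1→1 s1→2 e2→1 e3→0 s4→1 s5→2 e6→1 s8→2 s8→3 e9→2 e9→1 s9→2 e11→1 s13→2 s13→3 e15→2 s15→3 s15→4 s15→5  — peak 5.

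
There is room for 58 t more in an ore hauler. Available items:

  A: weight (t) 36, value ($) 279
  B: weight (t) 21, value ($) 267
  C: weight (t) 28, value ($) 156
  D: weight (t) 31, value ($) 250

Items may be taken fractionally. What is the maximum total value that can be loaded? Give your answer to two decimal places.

563.50

Order: B (267/21=12.71) > D (250/31=8.06) > A (279/36=7.75) > C (156/28=5.57)
Fill: take B (21 @ 267) → take D (31 @ 250) → take 6/36 of A → 46.50; 58/58 used.
Total value = 563.50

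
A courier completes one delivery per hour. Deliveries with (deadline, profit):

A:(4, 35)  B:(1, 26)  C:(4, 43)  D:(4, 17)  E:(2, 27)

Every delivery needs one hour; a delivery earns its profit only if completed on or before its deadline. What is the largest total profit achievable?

131

Profit order: C=43 A=35 E=27 B=26 D=17
Assign: C→slot 4, A→slot 3, E→slot 2, B→slot 1, D skipped.
Slots: [1:B] [2:E] [3:A] [4:C]
Profit = 26 + 27 + 35 + 43 = 131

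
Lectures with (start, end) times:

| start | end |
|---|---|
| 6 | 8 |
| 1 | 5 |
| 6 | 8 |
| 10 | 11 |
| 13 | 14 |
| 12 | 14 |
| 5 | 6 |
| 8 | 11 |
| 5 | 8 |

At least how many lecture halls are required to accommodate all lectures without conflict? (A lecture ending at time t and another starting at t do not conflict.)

3

Count concurrent intervals with a sweep; the peak is the room count.
starts: [1, 5, 5, 6, 6, 8, 10, 12, 13]
ends:   [5, 6, 8, 8, 8, 11, 11, 14, 14]
s1→1 e5→0 s5→1 s5→2 e6→1 s6→2 s6→3  — peak 3.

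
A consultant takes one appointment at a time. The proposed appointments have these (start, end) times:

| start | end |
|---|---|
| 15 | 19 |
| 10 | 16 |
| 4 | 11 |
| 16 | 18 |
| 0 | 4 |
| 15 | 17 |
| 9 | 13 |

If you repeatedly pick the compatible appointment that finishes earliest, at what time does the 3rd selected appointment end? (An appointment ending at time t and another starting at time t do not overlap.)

Order by finish time; keep every interval that doesn't clash with the previous kept one.
Sorted by end: (0,4)  (4,11)  (9,13)  (10,16)  (15,17)  (16,18)  (15,19)
take (0,4); take (4,11); skip (9,13); skip (10,16); take (15,17).
Selected: (0,4) (4,11) (15,17)

17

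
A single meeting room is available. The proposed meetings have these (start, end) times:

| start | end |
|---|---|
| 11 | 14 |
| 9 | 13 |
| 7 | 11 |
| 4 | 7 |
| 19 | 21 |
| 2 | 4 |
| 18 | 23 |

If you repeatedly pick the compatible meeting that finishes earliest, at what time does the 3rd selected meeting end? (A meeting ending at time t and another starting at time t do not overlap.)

Sorted by end: (2,4)  (4,7)  (7,11)  (9,13)  (11,14)  (19,21)  (18,23)
take (2,4); take (4,7); take (7,11); take (11,14); take (19,21); skip (18,23).
Selected: (2,4) (4,7) (7,11) (11,14) (19,21)

11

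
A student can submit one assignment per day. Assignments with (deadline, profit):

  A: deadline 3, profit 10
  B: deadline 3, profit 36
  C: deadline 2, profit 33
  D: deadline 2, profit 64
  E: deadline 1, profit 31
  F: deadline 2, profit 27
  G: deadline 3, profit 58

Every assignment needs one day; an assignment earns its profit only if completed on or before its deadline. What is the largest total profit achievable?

Take jobs in profit order; each goes to the latest open slot no later than its deadline.
By profit: D(d2,64), G(d3,58), B(d3,36), C(d2,33), E(d1,31), F(d2,27), A(d3,10)
D→slot 2; G→slot 3; B→slot 1; C skipped; E skipped; F skipped; A skipped.
Profit = 36 + 64 + 58 = 158

158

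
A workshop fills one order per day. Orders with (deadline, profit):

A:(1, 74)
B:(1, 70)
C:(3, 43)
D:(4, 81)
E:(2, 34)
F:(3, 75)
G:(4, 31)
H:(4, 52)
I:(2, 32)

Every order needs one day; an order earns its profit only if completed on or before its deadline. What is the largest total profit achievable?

282

Take jobs in profit order; each goes to the latest open slot no later than its deadline.
Profit order: D=81 F=75 A=74 B=70 H=52 C=43 E=34 I=32 G=31
Assign: D→slot 4, F→slot 3, A→slot 1, B skipped, H→slot 2, C skipped, E skipped, I skipped, G skipped.
Slots: [1:A] [2:H] [3:F] [4:D]
Profit = 74 + 52 + 75 + 81 = 282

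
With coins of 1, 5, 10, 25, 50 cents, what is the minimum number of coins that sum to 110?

Use the largest denomination that fits, subtract, and repeat.
110 = 2×50 + 1×10
Total coins = 2 + 1 = 3

3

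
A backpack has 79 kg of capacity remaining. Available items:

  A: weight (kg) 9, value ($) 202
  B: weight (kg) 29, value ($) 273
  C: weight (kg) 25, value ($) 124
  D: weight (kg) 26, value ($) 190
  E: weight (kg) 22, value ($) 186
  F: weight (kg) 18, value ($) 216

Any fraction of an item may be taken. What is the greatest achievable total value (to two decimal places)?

Greedy by value/weight ratio, highest first.
Ratios (sorted): A 22.44, F 12.00, B 9.41, E 8.45, D 7.31, C 4.96
take A (9 @ 202); take F (18 @ 216); take B (29 @ 273); take E (22 @ 186); take 1/26 of D → 7.31. Capacity used 79/79.
Total value = 884.31

884.31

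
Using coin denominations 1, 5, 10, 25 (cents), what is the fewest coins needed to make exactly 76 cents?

Greedy: take as many of the largest coin as possible, then repeat with the remainder.
76 − 3×25→1 − 1×1→0
Total coins = 3 + 1 = 4

4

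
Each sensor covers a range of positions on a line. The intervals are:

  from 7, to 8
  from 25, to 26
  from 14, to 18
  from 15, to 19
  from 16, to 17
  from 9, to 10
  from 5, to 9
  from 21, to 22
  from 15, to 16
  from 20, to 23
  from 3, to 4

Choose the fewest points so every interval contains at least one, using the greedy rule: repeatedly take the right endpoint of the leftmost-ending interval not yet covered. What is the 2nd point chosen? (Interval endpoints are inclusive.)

8

By right end: [3,4]  [7,8]  [5,9]  [9,10]  [15,16]  [16,17]  [14,18]  [15,19]  [21,22]  [20,23]  [25,26]
[3,4] uncovered → point at 4; [7,8] uncovered → point at 8; [9,10] uncovered → point at 10; [15,16] uncovered → point at 16; [21,22] uncovered → point at 22; [25,26] uncovered → point at 26.
Points: 4, 8, 10, 16, 22, 26 (6 total).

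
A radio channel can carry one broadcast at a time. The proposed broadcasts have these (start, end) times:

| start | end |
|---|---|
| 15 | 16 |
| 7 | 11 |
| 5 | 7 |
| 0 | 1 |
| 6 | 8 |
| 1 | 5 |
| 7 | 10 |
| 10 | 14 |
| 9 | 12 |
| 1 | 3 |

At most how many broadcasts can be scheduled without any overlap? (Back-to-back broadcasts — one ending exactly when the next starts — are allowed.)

Order by finish time; keep every interval that doesn't clash with the previous kept one.
Sorted by end: (0,1)  (1,3)  (1,5)  (5,7)  (6,8)  (7,10)  (7,11)  (9,12)  (10,14)  (15,16)
take (0,1); take (1,3); take (5,7); take (7,10); skip (7,11); take (10,14); take (15,16).
Selected 6 broadcasts.

6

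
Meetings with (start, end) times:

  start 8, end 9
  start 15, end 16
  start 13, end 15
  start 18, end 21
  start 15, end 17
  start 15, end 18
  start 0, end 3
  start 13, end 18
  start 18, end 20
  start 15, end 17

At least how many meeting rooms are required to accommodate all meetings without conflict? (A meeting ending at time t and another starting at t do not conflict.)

5

The answer is the maximum number of intervals overlapping at any instant.
starts: [0, 8, 13, 13, 15, 15, 15, 15, 18, 18]
ends:   [3, 9, 15, 16, 17, 17, 18, 18, 20, 21]
s0→1 e3→0 s8→1 e9→0 s13→1 s13→2 e15→1 s15→2 s15→3 s15→4 s15→5  — peak 5.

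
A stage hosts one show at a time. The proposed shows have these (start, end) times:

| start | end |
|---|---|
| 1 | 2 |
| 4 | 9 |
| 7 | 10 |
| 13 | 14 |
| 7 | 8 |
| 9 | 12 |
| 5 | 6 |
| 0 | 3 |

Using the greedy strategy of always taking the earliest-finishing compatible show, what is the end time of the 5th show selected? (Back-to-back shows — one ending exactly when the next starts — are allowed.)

Greedy by earliest finish: after sorting by end time, pick each interval compatible with the last pick.
By end time: (1,2), (0,3), (5,6), (7,8), (4,9), (7,10), (9,12), (13,14).
Pick (1,2); next start ≥ 2 → (5,6); next start ≥ 6 → (7,8); next start ≥ 8 → (9,12); next start ≥ 12 → (13,14).
Selected: (1,2) (5,6) (7,8) (9,12) (13,14)

14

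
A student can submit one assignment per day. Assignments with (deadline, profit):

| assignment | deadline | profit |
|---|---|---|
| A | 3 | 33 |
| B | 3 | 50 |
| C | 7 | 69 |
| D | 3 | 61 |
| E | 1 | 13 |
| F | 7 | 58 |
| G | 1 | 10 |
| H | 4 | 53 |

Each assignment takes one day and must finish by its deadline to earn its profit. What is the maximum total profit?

Take jobs in profit order; each goes to the latest open slot no later than its deadline.
By profit: C(d7,69), D(d3,61), F(d7,58), H(d4,53), B(d3,50), A(d3,33), E(d1,13), G(d1,10)
C→slot 7; D→slot 3; F→slot 6; H→slot 4; B→slot 2; A→slot 1; E skipped; G skipped.
Profit = 33 + 50 + 61 + 53 + 58 + 69 = 324

324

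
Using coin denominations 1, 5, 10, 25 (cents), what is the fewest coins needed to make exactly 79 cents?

Greedy: take as many of the largest coin as possible, then repeat with the remainder.
79 = 3×25 + 4×1
Total coins = 3 + 4 = 7

7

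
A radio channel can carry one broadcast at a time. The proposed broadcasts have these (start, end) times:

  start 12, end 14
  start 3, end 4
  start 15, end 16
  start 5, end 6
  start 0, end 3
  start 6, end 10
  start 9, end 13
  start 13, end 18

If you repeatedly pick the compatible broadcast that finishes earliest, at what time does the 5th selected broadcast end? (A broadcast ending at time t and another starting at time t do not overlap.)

14

Order by finish time; keep every interval that doesn't clash with the previous kept one.
Sorted by end: (0,3)  (3,4)  (5,6)  (6,10)  (9,13)  (12,14)  (15,16)  (13,18)
take (0,3); take (3,4); take (5,6); take (6,10); take (12,14); take (15,16).
Selected: (0,3) (3,4) (5,6) (6,10) (12,14) (15,16)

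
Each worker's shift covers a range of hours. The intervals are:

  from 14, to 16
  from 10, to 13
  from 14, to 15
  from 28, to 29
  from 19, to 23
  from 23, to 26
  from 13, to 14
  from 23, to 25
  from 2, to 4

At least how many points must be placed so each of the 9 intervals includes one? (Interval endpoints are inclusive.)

Process intervals by earliest right end; each time one isn't hit yet, stab at its right endpoint.
By right end: [2,4]  [10,13]  [13,14]  [14,15]  [14,16]  [19,23]  [23,25]  [23,26]  [28,29]
[2,4] uncovered → point at 4; [10,13] uncovered → point at 13; [14,15] uncovered → point at 15; [19,23] uncovered → point at 23; [28,29] uncovered → point at 29.
Points: 4, 13, 15, 23, 29 (5 total).

5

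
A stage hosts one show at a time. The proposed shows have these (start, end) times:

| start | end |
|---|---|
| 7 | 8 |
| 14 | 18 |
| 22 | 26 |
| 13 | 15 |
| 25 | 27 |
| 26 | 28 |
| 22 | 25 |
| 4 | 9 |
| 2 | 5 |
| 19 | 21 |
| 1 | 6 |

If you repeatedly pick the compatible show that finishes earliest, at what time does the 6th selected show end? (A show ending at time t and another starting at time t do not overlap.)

Greedy by earliest finish: after sorting by end time, pick each interval compatible with the last pick.
By end time: (2,5), (1,6), (7,8), (4,9), (13,15), (14,18), (19,21), (22,25), (22,26), (25,27), (26,28).
Pick (2,5); next start ≥ 5 → (7,8); next start ≥ 8 → (13,15); next start ≥ 15 → (19,21); next start ≥ 21 → (22,25); next start ≥ 25 → (25,27).
Selected: (2,5) (7,8) (13,15) (19,21) (22,25) (25,27)

27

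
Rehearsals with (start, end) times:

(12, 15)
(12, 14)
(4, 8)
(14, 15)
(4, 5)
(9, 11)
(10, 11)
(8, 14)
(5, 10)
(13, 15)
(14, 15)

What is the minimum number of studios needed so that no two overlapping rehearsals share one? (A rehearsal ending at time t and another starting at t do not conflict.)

4

The answer is the maximum number of intervals overlapping at any instant.
Events (time:±→running): 4:+→1 4:+→2 5:-→1 5:+→2 8:-→1 8:+→2 9:+→3 10:-→2 10:+→3 11:-→2 11:-→1 12:+→2 12:+→3 13:+→4 … peak 4.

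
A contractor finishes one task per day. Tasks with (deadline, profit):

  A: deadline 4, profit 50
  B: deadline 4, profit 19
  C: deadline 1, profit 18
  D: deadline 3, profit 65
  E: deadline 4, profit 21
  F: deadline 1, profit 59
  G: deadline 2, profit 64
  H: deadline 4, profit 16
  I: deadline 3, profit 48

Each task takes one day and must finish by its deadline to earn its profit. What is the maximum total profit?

By profit: D(d3,65), G(d2,64), F(d1,59), A(d4,50), I(d3,48), E(d4,21), B(d4,19), C(d1,18), H(d4,16)
D→slot 3; G→slot 2; F→slot 1; A→slot 4; I skipped; E skipped; B skipped; C skipped; H skipped.
Profit = 59 + 64 + 65 + 50 = 238

238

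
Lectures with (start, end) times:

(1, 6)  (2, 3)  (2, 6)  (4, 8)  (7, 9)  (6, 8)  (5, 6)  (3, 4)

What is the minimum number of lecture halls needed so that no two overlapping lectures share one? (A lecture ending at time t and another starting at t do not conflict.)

The answer is the maximum number of intervals overlapping at any instant.
Events (time:±→running): 1:+→1 2:+→2 2:+→3 3:-→2 3:+→3 4:-→2 4:+→3 5:+→4 … peak 4.

4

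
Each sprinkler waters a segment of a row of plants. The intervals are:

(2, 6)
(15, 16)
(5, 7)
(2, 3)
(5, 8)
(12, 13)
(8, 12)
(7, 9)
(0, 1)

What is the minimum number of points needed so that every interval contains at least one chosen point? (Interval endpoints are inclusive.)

By right end: [0,1]  [2,3]  [2,6]  [5,7]  [5,8]  [7,9]  [8,12]  [12,13]  [15,16]
[0,1] uncovered → point at 1; [2,3] uncovered → point at 3; [5,7] uncovered → point at 7; [8,12] uncovered → point at 12; [15,16] uncovered → point at 16.
Points: 1, 3, 7, 12, 16 (5 total).

5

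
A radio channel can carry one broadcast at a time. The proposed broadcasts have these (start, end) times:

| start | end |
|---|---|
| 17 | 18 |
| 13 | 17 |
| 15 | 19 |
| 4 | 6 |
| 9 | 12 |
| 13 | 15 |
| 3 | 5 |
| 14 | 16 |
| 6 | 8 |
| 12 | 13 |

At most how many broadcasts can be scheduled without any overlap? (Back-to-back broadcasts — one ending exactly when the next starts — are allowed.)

6

Sort by end time and greedily take each interval whose start is ≥ the last chosen end.
By end time: (3,5), (4,6), (6,8), (9,12), (12,13), (13,15), (14,16), (13,17), (17,18), (15,19).
Pick (3,5); next start ≥ 5 → (6,8); next start ≥ 8 → (9,12); next start ≥ 12 → (12,13); next start ≥ 13 → (13,15); next start ≥ 15 → (17,18).
Selected 6 broadcasts.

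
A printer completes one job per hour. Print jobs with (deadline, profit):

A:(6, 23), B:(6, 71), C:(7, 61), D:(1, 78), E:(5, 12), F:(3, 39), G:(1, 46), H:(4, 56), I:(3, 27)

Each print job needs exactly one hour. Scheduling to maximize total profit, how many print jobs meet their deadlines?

Profit order: D=78 B=71 C=61 H=56 G=46 F=39 I=27 A=23 E=12
Assign: D→slot 1, B→slot 6, C→slot 7, H→slot 4, G skipped, F→slot 3, I→slot 2, A→slot 5, E skipped.
Slots: [1:D] [2:I] [3:F] [4:H] [5:A] [6:B] [7:C]
7 of 9 scheduled.

7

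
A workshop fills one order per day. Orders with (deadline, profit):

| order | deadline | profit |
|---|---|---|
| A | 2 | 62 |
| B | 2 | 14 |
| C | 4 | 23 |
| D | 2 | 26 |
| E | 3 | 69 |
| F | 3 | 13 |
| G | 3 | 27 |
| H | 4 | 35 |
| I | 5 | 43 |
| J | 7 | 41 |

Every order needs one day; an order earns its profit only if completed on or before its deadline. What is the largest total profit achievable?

277

Take jobs in profit order; each goes to the latest open slot no later than its deadline.
Profit order: E=69 A=62 I=43 J=41 H=35 G=27 D=26 C=23 B=14 F=13
Assign: E→slot 3, A→slot 2, I→slot 5, J→slot 7, H→slot 4, G→slot 1, D skipped, C skipped, B skipped, F skipped.
Slots: [1:G] [2:A] [3:E] [4:H] [5:I] [7:J]
Profit = 27 + 62 + 69 + 35 + 43 + 41 = 277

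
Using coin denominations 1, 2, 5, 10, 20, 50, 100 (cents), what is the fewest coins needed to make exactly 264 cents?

6

264 − 2×100→64 − 1×50→14 − 1×10→4 − 2×2→0
Total coins = 2 + 1 + 1 + 2 = 6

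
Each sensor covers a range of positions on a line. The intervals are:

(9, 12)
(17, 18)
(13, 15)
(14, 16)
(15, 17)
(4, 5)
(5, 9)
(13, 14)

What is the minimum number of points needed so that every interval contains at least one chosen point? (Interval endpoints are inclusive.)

4

Sort by right endpoint; whenever an interval is uncovered, place a point at its right end.
By right end: [4,5]  [5,9]  [9,12]  [13,14]  [13,15]  [14,16]  [15,17]  [17,18]
[4,5] uncovered → point at 5; [9,12] uncovered → point at 12; [13,14] uncovered → point at 14; [15,17] uncovered → point at 17.
Points: 5, 12, 14, 17 (4 total).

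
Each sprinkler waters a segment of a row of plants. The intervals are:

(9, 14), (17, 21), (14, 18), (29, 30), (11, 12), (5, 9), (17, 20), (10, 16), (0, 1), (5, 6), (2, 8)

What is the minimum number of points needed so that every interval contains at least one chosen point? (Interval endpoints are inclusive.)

5

By right end: [0,1]  [5,6]  [2,8]  [5,9]  [11,12]  [9,14]  [10,16]  [14,18]  [17,20]  [17,21]  [29,30]
[0,1] uncovered → point at 1; [5,6] uncovered → point at 6; [11,12] uncovered → point at 12; [14,18] uncovered → point at 18; [29,30] uncovered → point at 30.
Points: 1, 6, 12, 18, 30 (5 total).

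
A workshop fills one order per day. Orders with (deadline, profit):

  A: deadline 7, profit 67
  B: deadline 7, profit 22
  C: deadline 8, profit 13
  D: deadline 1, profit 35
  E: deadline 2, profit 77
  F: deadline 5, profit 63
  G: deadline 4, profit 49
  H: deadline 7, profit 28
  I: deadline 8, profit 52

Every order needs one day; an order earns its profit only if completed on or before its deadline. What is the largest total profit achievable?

393

By profit: E(d2,77), A(d7,67), F(d5,63), I(d8,52), G(d4,49), D(d1,35), H(d7,28), B(d7,22), C(d8,13)
E→slot 2; A→slot 7; F→slot 5; I→slot 8; G→slot 4; D→slot 1; H→slot 6; B→slot 3; C skipped.
Profit = 35 + 77 + 22 + 49 + 63 + 28 + 67 + 52 = 393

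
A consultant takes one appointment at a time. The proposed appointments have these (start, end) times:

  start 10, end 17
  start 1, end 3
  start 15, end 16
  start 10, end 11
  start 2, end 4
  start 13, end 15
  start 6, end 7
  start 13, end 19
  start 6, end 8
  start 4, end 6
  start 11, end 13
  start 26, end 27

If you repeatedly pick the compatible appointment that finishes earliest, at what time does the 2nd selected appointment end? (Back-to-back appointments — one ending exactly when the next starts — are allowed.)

Greedy by earliest finish: after sorting by end time, pick each interval compatible with the last pick.
By end time: (1,3), (2,4), (4,6), (6,7), (6,8), (10,11), (11,13), (13,15), (15,16), (10,17), (13,19), (26,27).
Pick (1,3); next start ≥ 3 → (4,6); next start ≥ 6 → (6,7); next start ≥ 7 → (10,11); next start ≥ 11 → (11,13); next start ≥ 13 → (13,15); next start ≥ 15 → (15,16); next start ≥ 16 → (26,27).
Selected: (1,3) (4,6) (6,7) (10,11) (11,13) (13,15) (15,16) (26,27)

6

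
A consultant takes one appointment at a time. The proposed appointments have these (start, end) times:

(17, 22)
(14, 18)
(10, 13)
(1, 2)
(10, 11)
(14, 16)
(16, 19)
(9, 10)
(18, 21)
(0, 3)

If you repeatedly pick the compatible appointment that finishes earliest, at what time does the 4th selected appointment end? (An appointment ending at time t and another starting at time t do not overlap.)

16

Sort by end time and greedily take each interval whose start is ≥ the last chosen end.
Sorted by end: (1,2)  (0,3)  (9,10)  (10,11)  (10,13)  (14,16)  (14,18)  (16,19)  (18,21)  (17,22)
take (1,2); take (9,10); take (10,11); take (14,16); take (16,19); skip (18,21).
Selected: (1,2) (9,10) (10,11) (14,16) (16,19)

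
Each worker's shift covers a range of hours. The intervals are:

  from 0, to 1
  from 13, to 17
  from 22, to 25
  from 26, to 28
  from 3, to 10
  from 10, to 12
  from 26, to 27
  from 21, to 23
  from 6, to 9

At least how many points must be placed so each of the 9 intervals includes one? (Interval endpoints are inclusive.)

6

By right end: [0,1]  [6,9]  [3,10]  [10,12]  [13,17]  [21,23]  [22,25]  [26,27]  [26,28]
[0,1] uncovered → point at 1; [6,9] uncovered → point at 9; [10,12] uncovered → point at 12; [13,17] uncovered → point at 17; [21,23] uncovered → point at 23; [26,27] uncovered → point at 27.
Points: 1, 9, 12, 17, 23, 27 (6 total).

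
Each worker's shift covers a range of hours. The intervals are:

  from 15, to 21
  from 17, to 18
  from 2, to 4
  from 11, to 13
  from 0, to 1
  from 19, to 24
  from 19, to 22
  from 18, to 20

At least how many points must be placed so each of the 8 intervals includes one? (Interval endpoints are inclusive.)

Sort by right endpoint; whenever an interval is uncovered, place a point at its right end.
By right end: [0,1]  [2,4]  [11,13]  [17,18]  [18,20]  [15,21]  [19,22]  [19,24]
[0,1] uncovered → point at 1; [2,4] uncovered → point at 4; [11,13] uncovered → point at 13; [17,18] uncovered → point at 18; [19,22] uncovered → point at 22.
Points: 1, 4, 13, 18, 22 (5 total).

5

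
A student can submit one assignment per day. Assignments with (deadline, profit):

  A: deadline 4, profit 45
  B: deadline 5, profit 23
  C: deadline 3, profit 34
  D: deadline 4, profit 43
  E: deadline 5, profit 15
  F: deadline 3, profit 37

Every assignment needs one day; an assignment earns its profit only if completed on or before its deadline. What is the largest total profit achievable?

Take jobs in profit order; each goes to the latest open slot no later than its deadline.
Profit order: A=45 D=43 F=37 C=34 B=23 E=15
Assign: A→slot 4, D→slot 3, F→slot 2, C→slot 1, B→slot 5, E skipped.
Slots: [1:C] [2:F] [3:D] [4:A] [5:B]
Profit = 34 + 37 + 43 + 45 + 23 = 182

182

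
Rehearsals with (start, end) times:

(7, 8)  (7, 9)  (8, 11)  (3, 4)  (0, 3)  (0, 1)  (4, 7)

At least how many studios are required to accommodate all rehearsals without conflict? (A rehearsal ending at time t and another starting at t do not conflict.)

2

Count concurrent intervals with a sweep; the peak is the room count.
starts: [0, 0, 3, 4, 7, 7, 8]
ends:   [1, 3, 4, 7, 8, 9, 11]
s0→1 s0→2  — peak 2.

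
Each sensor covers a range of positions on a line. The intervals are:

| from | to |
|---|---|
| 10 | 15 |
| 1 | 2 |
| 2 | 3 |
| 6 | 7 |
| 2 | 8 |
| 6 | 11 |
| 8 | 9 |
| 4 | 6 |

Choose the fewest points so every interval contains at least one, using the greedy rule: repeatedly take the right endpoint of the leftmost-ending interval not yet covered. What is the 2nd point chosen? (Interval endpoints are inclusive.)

6

Process intervals by earliest right end; each time one isn't hit yet, stab at its right endpoint.
Sorted: [1,2] [2,3] [4,6] [6,7] [2,8] [8,9] [6,11] [10,15]
{[1,2],[2,3]} hit by 2; {[4,6],[6,7],[2,8]} hit by 6; {[8,9],[6,11]} hit by 9; {[10,15]} hit by 15.
Points: 2, 6, 9, 15 (4 total).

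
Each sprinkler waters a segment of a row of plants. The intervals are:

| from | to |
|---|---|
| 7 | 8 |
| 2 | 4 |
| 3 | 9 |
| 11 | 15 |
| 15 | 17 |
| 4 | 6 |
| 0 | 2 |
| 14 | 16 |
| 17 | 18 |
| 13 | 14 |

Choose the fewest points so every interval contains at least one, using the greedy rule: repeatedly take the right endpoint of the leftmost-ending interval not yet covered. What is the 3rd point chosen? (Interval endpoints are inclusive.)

By right end: [0,2]  [2,4]  [4,6]  [7,8]  [3,9]  [13,14]  [11,15]  [14,16]  [15,17]  [17,18]
[0,2] uncovered → point at 2; [4,6] uncovered → point at 6; [7,8] uncovered → point at 8; [13,14] uncovered → point at 14; [15,17] uncovered → point at 17.
Points: 2, 6, 8, 14, 17 (5 total).

8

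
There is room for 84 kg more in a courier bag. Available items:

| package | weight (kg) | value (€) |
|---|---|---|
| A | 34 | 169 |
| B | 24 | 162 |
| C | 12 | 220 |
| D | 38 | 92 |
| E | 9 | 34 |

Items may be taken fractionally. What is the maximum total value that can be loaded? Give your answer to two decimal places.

597.11

Greedy by value/weight ratio, highest first.
Order: C (220/12=18.33) > B (162/24=6.75) > A (169/34=4.97) > E (34/9=3.78) > D (92/38=2.42)
Fill: take C (12 @ 220) → take B (24 @ 162) → take A (34 @ 169) → take E (9 @ 34) → take 5/38 of D → 12.11; 84/84 used.
Total value = 597.11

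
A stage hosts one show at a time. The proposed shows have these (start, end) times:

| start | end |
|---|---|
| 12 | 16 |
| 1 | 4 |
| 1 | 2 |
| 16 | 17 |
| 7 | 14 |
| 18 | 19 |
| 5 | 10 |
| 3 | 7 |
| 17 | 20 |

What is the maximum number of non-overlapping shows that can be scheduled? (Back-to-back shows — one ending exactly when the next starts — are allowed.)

5

Sorted by end: (1,2)  (1,4)  (3,7)  (5,10)  (7,14)  (12,16)  (16,17)  (18,19)  (17,20)
take (1,2); take (3,7); take (7,14); skip (12,16); take (16,17); take (18,19).
Selected 5 shows.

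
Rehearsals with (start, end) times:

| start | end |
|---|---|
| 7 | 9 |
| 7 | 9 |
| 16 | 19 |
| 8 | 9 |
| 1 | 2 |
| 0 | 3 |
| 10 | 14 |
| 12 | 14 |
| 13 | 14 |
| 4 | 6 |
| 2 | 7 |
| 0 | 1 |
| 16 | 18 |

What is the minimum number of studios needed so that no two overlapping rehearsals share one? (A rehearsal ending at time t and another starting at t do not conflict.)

3

Count concurrent intervals with a sweep; the peak is the room count.
Events (time:±→running): 0:+→1 0:+→2 1:-→1 1:+→2 2:-→1 2:+→2 3:-→1 4:+→2 6:-→1 7:-→0 7:+→1 7:+→2 8:+→3 … peak 3.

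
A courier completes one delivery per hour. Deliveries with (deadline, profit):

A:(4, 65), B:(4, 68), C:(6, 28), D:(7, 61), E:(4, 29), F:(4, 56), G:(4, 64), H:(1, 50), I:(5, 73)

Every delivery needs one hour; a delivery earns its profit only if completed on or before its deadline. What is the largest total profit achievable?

By profit: I(d5,73), B(d4,68), A(d4,65), G(d4,64), D(d7,61), F(d4,56), H(d1,50), E(d4,29), C(d6,28)
I→slot 5; B→slot 4; A→slot 3; G→slot 2; D→slot 7; F→slot 1; H skipped; E skipped; C→slot 6.
Profit = 56 + 64 + 65 + 68 + 73 + 28 + 61 = 415

415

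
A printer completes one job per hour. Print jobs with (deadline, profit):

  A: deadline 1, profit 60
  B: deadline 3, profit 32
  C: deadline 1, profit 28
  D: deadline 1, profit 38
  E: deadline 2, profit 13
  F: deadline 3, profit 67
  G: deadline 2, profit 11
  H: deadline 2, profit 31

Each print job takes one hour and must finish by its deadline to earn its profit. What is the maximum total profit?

Sort by profit descending; place each in the latest free slot ≤ its deadline.
Profit order: F=67 A=60 D=38 B=32 H=31 C=28 E=13 G=11
Assign: F→slot 3, A→slot 1, D skipped, B→slot 2, H skipped, C skipped, E skipped, G skipped.
Slots: [1:A] [2:B] [3:F]
Profit = 60 + 32 + 67 = 159

159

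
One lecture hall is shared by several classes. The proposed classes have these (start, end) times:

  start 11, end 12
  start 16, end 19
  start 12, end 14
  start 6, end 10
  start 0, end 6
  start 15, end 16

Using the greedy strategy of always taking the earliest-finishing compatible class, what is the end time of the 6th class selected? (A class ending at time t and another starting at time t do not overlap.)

19

Order by finish time; keep every interval that doesn't clash with the previous kept one.
Sorted by end: (0,6)  (6,10)  (11,12)  (12,14)  (15,16)  (16,19)
take (0,6); take (6,10); take (11,12); take (12,14); take (15,16); take (16,19).
Selected: (0,6) (6,10) (11,12) (12,14) (15,16) (16,19)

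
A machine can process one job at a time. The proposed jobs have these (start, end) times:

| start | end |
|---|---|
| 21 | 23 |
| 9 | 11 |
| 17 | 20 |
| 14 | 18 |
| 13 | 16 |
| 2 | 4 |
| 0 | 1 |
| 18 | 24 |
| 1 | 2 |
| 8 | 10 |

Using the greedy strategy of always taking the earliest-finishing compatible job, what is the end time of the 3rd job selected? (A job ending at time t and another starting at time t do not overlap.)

Sorted by end: (0,1)  (1,2)  (2,4)  (8,10)  (9,11)  (13,16)  (14,18)  (17,20)  (21,23)  (18,24)
take (0,1); take (1,2); take (2,4); take (8,10); take (13,16); take (17,20); take (21,23).
Selected: (0,1) (1,2) (2,4) (8,10) (13,16) (17,20) (21,23)

4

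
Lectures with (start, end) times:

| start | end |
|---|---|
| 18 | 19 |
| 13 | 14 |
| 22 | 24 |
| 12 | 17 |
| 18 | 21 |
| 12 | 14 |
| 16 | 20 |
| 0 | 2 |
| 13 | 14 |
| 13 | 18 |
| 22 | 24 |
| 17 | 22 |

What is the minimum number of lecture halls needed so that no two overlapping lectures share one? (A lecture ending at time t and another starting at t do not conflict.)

5

Count concurrent intervals with a sweep; the peak is the room count.
Events (time:±→running): 0:+→1 2:-→0 12:+→1 12:+→2 13:+→3 13:+→4 13:+→5 … peak 5.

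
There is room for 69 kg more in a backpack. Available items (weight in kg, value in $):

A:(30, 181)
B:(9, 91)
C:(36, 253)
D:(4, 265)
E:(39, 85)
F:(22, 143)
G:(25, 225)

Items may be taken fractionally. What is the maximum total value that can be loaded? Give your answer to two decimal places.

798.86

Ratios (sorted): D 66.25, B 10.11, G 9.00, C 7.03, F 6.50, A 6.03, E 2.18
take D (4 @ 265); take B (9 @ 91); take G (25 @ 225); take 31/36 of C → 217.86. Capacity used 69/69.
Total value = 798.86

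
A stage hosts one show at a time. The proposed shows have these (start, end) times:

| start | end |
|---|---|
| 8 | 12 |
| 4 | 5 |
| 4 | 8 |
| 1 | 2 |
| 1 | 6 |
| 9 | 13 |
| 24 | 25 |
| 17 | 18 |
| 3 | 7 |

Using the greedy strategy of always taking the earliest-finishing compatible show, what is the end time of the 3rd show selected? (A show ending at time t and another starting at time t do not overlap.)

By end time: (1,2), (4,5), (1,6), (3,7), (4,8), (8,12), (9,13), (17,18), (24,25).
Pick (1,2); next start ≥ 2 → (4,5); next start ≥ 5 → (8,12); next start ≥ 12 → (17,18); next start ≥ 18 → (24,25).
Selected: (1,2) (4,5) (8,12) (17,18) (24,25)

12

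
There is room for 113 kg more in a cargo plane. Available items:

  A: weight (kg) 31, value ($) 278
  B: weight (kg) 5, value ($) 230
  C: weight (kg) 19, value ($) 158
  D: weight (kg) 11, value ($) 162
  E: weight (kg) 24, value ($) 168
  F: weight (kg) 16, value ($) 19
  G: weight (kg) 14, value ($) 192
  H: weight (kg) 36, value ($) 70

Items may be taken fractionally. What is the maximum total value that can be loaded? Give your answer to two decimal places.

1205.50

Greedy by value/weight ratio, highest first.
Ratios (sorted): B 46.00, D 14.73, G 13.71, A 8.97, C 8.32, E 7.00, H 1.94, F 1.19
take B (5 @ 230); take D (11 @ 162); take G (14 @ 192); take A (31 @ 278); take C (19 @ 158); take E (24 @ 168); take 9/36 of H → 17.50. Capacity used 113/113.
Total value = 1205.50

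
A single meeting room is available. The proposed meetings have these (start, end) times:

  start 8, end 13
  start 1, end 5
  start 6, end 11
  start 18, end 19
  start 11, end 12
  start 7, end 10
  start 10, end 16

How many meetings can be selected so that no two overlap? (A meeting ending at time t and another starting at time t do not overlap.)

4

Order by finish time; keep every interval that doesn't clash with the previous kept one.
Sorted by end: (1,5)  (7,10)  (6,11)  (11,12)  (8,13)  (10,16)  (18,19)
take (1,5); take (7,10); take (11,12); skip (10,16); take (18,19).
Selected 4 meetings.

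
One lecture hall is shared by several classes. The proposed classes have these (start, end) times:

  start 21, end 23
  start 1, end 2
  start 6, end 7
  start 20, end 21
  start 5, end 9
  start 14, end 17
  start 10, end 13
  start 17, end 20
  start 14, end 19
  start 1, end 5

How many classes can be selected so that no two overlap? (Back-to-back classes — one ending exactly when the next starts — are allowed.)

Sort by end time and greedily take each interval whose start is ≥ the last chosen end.
Sorted by end: (1,2)  (1,5)  (6,7)  (5,9)  (10,13)  (14,17)  (14,19)  (17,20)  (20,21)  (21,23)
take (1,2); take (6,7); skip (5,9); take (10,13); take (14,17); take (17,20); take (20,21); take (21,23).
Selected 7 classes.

7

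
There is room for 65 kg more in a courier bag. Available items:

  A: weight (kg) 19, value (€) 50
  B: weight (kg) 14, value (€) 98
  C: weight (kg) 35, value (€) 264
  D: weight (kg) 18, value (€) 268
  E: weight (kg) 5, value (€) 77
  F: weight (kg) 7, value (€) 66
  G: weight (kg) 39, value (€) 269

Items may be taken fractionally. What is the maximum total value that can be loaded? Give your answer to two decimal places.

675.00

Ratios (sorted): E 15.40, D 14.89, F 9.43, C 7.54, B 7.00, G 6.90, A 2.63
take E (5 @ 77); take D (18 @ 268); take F (7 @ 66); take C (35 @ 264). Capacity used 65/65.
Total value = 675.00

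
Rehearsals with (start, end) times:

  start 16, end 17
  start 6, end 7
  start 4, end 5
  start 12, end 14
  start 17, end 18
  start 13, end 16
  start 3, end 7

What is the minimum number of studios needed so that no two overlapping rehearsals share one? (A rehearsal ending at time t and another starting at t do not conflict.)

2

The answer is the maximum number of intervals overlapping at any instant.
starts: [3, 4, 6, 12, 13, 16, 17]
ends:   [5, 7, 7, 14, 16, 17, 18]
s3→1 s4→2  — peak 2.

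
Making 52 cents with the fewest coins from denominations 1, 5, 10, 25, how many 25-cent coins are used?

Greedy: take as many of the largest coin as possible, then repeat with the remainder.
52 − 2×25→2 − 2×1→0
Count of 25: 2

2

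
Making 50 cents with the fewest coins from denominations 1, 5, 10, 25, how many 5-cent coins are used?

0

Greedy: take as many of the largest coin as possible, then repeat with the remainder.
50 − 2×25→0
Count of 5: 0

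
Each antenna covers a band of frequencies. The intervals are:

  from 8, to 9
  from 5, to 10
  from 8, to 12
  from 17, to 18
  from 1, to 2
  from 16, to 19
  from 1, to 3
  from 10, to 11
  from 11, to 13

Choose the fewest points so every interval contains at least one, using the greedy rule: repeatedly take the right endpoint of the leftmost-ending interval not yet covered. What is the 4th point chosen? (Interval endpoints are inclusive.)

By right end: [1,2]  [1,3]  [8,9]  [5,10]  [10,11]  [8,12]  [11,13]  [17,18]  [16,19]
[1,2] uncovered → point at 2; [8,9] uncovered → point at 9; [10,11] uncovered → point at 11; [17,18] uncovered → point at 18.
Points: 2, 9, 11, 18 (4 total).

18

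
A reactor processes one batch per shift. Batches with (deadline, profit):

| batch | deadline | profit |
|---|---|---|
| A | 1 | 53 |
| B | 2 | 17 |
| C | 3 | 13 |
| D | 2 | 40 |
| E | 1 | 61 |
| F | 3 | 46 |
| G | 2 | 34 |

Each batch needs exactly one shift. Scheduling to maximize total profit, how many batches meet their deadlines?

Sort by profit descending; place each in the latest free slot ≤ its deadline.
Profit order: E=61 A=53 F=46 D=40 G=34 B=17 C=13
Assign: E→slot 1, A skipped, F→slot 3, D→slot 2, G skipped, B skipped, C skipped.
Slots: [1:E] [2:D] [3:F]
3 of 7 scheduled.

3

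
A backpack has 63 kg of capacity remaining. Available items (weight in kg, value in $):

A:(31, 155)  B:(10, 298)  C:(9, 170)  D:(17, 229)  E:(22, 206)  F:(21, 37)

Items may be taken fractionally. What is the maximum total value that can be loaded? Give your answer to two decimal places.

Ratios (sorted): B 29.80, C 18.89, D 13.47, E 9.36, A 5.00, F 1.76
take B (10 @ 298); take C (9 @ 170); take D (17 @ 229); take E (22 @ 206); take 5/31 of A → 25.00. Capacity used 63/63.
Total value = 928.00

928.00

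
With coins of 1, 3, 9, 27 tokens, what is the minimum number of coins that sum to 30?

Use the largest denomination that fits, subtract, and repeat.
30 − 1×27→3 − 1×3→0
Total coins = 1 + 1 = 2

2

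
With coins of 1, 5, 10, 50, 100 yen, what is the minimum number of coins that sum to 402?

6

Use the largest denomination that fits, subtract, and repeat.
402 = 4×100 + 2×1
Total coins = 4 + 2 = 6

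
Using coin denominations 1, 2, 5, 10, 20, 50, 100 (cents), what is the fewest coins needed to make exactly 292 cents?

292 = 2×100 + 1×50 + 2×20 + 1×2
Total coins = 2 + 1 + 2 + 1 = 6

6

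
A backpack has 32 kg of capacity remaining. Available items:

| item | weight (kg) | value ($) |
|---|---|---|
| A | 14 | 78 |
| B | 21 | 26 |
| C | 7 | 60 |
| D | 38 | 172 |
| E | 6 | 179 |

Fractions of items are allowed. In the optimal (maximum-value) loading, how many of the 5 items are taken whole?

3

Ratios (sorted): E 29.83, C 8.57, A 5.57, D 4.53, B 1.24
take E (6 @ 179); take C (7 @ 60); take A (14 @ 78); take 5/38 of D → 22.63. Capacity used 32/32.
3 item(s) taken whole; one partial (take 5/38 of D).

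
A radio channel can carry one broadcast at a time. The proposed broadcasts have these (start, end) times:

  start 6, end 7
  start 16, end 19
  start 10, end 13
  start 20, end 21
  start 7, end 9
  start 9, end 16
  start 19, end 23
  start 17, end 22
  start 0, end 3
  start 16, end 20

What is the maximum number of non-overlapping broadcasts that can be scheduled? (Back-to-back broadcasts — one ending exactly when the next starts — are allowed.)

6

Sorted by end: (0,3)  (6,7)  (7,9)  (10,13)  (9,16)  (16,19)  (16,20)  (20,21)  (17,22)  (19,23)
take (0,3); take (6,7); take (7,9); take (10,13); skip (9,16); take (16,19); skip (16,20); take (20,21); skip (19,23).
Selected 6 broadcasts.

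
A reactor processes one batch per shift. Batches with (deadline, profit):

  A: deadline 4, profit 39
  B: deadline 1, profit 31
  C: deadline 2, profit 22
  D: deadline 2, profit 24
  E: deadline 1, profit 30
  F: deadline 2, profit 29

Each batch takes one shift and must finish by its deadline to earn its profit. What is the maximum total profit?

Profit order: A=39 B=31 E=30 F=29 D=24 C=22
Assign: A→slot 4, B→slot 1, E skipped, F→slot 2, D skipped, C skipped.
Slots: [1:B] [2:F] [4:A]
Profit = 31 + 29 + 39 = 99

99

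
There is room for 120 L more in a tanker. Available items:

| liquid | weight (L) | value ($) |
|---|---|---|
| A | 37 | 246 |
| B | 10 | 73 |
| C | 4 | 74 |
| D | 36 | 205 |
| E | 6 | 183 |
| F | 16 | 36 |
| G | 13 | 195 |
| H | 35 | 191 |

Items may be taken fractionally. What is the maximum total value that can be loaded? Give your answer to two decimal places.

Sort by value per unit weight and fill in that order.
Ratios (sorted): E 30.50, C 18.50, G 15.00, B 7.30, A 6.65, D 5.69, H 5.46, F 2.25
take E (6 @ 183); take C (4 @ 74); take G (13 @ 195); take B (10 @ 73); take A (37 @ 246); take D (36 @ 205); take 14/35 of H → 76.40. Capacity used 120/120.
Total value = 1052.40

1052.40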